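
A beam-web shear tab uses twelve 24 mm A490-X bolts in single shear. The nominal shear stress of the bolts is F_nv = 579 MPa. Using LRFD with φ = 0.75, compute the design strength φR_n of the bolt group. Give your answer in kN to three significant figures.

A_b = π × 24² / 4 = 452.4 mm².
R_n = F_nv · A_b · n · n_s = 579 × 452.4 × 12 × 1 / 1000 = 3143 kN.
Design strength φR_n = 0.75 × 3143 = 2360 kN.

2360 kN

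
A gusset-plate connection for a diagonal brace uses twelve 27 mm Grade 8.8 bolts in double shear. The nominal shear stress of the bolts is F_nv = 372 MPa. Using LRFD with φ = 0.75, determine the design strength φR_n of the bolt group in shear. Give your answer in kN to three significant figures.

3830 kN

A_b = π × 27² / 4 = 572.6 mm².
R_n = F_nv · A_b · n · n_s = 372 × 572.6 × 12 × 2 / 1000 = 5112 kN.
Design strength φR_n = 0.75 × 5112 = 3830 kN.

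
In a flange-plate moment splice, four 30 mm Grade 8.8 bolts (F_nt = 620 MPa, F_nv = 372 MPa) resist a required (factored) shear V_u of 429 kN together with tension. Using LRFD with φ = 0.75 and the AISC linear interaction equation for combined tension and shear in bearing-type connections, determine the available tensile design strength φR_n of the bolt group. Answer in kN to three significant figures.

A_b = π·30²/4 = 706.9 mm²; f_rv = 429 × 1000 / (4 × 706.9) = 151.7 MPa.
F'_nt = 1.3 F_nt − (F_nt / φF_nv) f_rv = 1.3·620 − (620/(0.75·372))·151.7 = 468.8 MPa, capped at F_nt → F'_nt = 468.8 MPa.
R_n = F'_nt · A_b · n = 468.8 × 706.9 × 4 / 1000 = 1326 kN.
Design strength φR_n = 0.75 × 1326 = 994 kN.

994 kN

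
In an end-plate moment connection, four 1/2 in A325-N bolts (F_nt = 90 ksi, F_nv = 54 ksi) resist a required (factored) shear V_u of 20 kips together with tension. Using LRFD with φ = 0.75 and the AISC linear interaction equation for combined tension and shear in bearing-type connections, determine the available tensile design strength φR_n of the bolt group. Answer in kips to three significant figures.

A_b = π·0.5²/4 = 0.1963 in²; f_rv = 20 / (4 × 0.1963) = 25.46 ksi.
F'_nt = 1.3 F_nt − (F_nt / φF_nv) f_rv = 1.3·90 − (90/(0.75·54))·25.46 = 60.41 ksi, capped at F_nt → F'_nt = 60.41 ksi.
R_n = F'_nt · A_b · n = 60.41 × 0.1963 × 4 = 47.45 kips.
Design strength φR_n = 0.75 × 47.45 = 35.6 kips.

35.6 kips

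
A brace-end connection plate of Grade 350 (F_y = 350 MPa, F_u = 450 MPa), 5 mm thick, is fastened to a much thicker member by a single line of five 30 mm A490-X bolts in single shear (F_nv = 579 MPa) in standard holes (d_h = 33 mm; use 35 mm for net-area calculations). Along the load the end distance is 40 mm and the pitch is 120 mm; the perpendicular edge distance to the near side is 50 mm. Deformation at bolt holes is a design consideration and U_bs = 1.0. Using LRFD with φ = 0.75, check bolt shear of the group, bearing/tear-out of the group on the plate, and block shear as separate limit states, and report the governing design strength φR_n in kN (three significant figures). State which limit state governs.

422 kN (block shear governs)

Bolt shear: A_b = π·30²/4 = 706.9 mm²; R_n = 579 × 706.9 × 5 × 1 / 1000 = 2046 kN → 0.75 × 2046 = 1530 kN.
Bearing: edge l_c = 23.5, r_n = 63.45 kN; interior l_c = 87, r_n = 162 kN; R_n = 63.45 + 4·162 = 711.5 kN → 534 kN.
Block shear: A_gv = 2600, A_nv = 1812, A_nt = 162.5 mm²; R_n = min(0.6F_uA_nv, 0.6F_yA_gv) + U_bs·F_u·A_nt = 562.5 kN → 422 kN.
Block shear governs: 422 kN.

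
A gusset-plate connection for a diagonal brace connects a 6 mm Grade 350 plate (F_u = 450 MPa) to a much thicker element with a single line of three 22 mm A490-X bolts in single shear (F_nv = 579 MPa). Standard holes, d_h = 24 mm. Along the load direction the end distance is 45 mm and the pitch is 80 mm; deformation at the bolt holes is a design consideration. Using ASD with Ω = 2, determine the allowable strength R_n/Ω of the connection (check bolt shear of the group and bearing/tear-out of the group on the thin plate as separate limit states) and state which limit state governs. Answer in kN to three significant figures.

Bolt shear: A_b = π·22²/4 = 380.1 mm²; R_n = 579 × 380.1 × 3 × 1 / 1000 = 660.3 kN → 660.3 / 2 = 330 kN.
Bearing (1.2 l_c t F_u ≤ 2.4 d t F_u): upper limit = 2.4·22·6·450 / 1000 = 142.6 kN.
  Edge l_c = 45 − 24/2 = 33 → r_n = 106.9 kN; interior l_c = 80 − 24 = 56 → r_n = 142.6 kN.
  R_n,bearing = 1·106.9 + 2·142.6 = 392 kN → 392 / 2 = 196 kN.
Bearing governs: 196 kN.

196 kN (bearing governs)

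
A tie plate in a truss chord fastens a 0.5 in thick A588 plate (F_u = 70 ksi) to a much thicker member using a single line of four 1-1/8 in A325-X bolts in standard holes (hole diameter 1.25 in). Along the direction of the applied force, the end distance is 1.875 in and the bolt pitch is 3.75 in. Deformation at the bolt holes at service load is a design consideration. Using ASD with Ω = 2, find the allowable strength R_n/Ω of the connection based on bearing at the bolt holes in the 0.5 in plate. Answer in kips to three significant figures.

Per bolt r_n = 1.2 l_c t F_u ≤ 2.4 d t F_u; upper limit = 2.4 × 1.125 × 0.5 × 70 = 94.5 kips.
Edge bolt: l_c = 1.875 − 1.25/2 = 1.25 in → 1.2 × 1.25 × 0.5 × 70 = 52.5 → r_n = 52.5 kips.
Interior bolts: l_c = 3.75 − 1.25 = 2.5 in → 1.2 × 2.5 × 0.5 × 70 = 105 → r_n = 94.5 kips.
R_n = 1 × 52.5 + 3 × 94.5 = 336 kips.
Allowable strength R_n/Ω = 336 / 2 = 168 kips.

168 kips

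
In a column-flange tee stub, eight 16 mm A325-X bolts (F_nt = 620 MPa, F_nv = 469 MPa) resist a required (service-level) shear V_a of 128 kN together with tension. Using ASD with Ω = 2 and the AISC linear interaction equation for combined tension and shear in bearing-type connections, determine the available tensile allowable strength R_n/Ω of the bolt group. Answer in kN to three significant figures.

A_b = π·16²/4 = 201.1 mm²; f_rv = 128 × 1000 / (8 × 201.1) = 79.58 MPa.
F'_nt = 1.3 F_nt − (Ω F_nt / F_nv) f_rv = 1.3·620 − (2·620/469)·79.58 = 595.6 MPa, capped at F_nt → F'_nt = 595.6 MPa.
R_n = F'_nt · A_b · n = 595.6 × 201.1 × 8 / 1000 = 958 kN.
Allowable strength R_n/Ω = 958 / 2 = 479 kN.

479 kN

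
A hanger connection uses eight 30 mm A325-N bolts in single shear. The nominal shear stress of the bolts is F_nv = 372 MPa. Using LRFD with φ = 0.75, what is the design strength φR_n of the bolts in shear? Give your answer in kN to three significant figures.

1580 kN

A_b = π × 30² / 4 = 706.9 mm².
R_n = F_nv · A_b · n · n_s = 372 × 706.9 × 8 × 1 / 1000 = 2104 kN.
Design strength φR_n = 0.75 × 2104 = 1580 kN.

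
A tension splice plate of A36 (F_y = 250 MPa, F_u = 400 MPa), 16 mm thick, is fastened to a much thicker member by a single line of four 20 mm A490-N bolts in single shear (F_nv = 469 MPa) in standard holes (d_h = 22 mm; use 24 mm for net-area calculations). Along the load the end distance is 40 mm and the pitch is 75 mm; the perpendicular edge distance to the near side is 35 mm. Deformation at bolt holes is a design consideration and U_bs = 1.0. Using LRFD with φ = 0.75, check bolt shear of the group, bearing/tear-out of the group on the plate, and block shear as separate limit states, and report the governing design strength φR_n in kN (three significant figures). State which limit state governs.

442 kN (bolt shear governs)

Bolt shear: A_b = π·20²/4 = 314.2 mm²; R_n = 469 × 314.2 × 4 × 1 / 1000 = 589.4 kN → 0.75 × 589.4 = 442 kN.
Bearing: edge l_c = 29, r_n = 222.7 kN; interior l_c = 53, r_n = 307.2 kN; R_n = 222.7 + 3·307.2 = 1144 kN → 858 kN.
Block shear: A_gv = 4240, A_nv = 2896, A_nt = 368 mm²; R_n = min(0.6F_uA_nv, 0.6F_yA_gv) + U_bs·F_u·A_nt = 783.2 kN → 587 kN.
Bolt shear governs: 442 kN.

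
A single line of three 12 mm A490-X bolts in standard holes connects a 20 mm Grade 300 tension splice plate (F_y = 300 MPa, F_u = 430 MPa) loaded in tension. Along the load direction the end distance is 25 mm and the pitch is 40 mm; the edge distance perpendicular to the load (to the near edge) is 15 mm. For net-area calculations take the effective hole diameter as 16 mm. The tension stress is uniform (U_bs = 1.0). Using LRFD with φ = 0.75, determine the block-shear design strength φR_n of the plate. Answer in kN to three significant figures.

Shear plane L_v = 25 + 2·40 = 105 mm; A_gv = 105 × 20 = 2100 mm².
A_nv = (105 − 2.5·16) × 20 = 1300 mm².
A_nt = (15 − 0.5·16) × 20 = 140 mm².
0.6 F_u A_nv = 335.4 kN; 0.6 F_y A_gv = 378 kN → shear rupture governs the shear term.
R_n = 335.4 + 1.0 × 430 × 140 / 1000 = 395.6 kN.
Design strength φR_n = 0.75 × 395.6 = 297 kN.

297 kN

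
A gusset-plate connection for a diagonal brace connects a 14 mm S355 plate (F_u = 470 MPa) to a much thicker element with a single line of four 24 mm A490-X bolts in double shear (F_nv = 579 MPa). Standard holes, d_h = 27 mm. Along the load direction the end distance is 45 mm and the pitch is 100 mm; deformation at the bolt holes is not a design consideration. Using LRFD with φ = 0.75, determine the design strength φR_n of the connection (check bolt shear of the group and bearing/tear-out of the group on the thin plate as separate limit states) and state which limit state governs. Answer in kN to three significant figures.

Bolt shear: A_b = π·24²/4 = 452.4 mm²; R_n = 579 × 452.4 × 4 × 2 / 1000 = 2095 kN → 0.75 × 2095 = 1570 kN.
Bearing (1.5 l_c t F_u ≤ 3.0 d t F_u): upper limit = 3.0·24·14·470 / 1000 = 473.8 kN.
  Edge l_c = 45 − 27/2 = 31.5 → r_n = 310.9 kN; interior l_c = 100 − 27 = 73 → r_n = 473.8 kN.
  R_n,bearing = 1·310.9 + 3·473.8 = 1732 kN → 0.75 × 1732 = 1300 kN.
Bearing governs: 1300 kN.

1300 kN (bearing governs)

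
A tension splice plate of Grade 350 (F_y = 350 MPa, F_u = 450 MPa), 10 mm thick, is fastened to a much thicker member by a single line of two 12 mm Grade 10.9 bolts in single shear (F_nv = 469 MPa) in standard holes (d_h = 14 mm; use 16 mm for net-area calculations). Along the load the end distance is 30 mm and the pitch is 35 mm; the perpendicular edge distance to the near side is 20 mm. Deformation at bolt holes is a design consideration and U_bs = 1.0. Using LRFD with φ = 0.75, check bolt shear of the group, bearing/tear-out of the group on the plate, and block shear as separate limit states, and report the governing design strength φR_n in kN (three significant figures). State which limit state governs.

79.6 kN (bolt shear governs)

Bolt shear: A_b = π·12²/4 = 113.1 mm²; R_n = 469 × 113.1 × 2 × 1 / 1000 = 106.1 kN → 0.75 × 106.1 = 79.6 kN.
Bearing: edge l_c = 23, r_n = 124.2 kN; interior l_c = 21, r_n = 113.4 kN; R_n = 124.2 + 1·113.4 = 237.6 kN → 178 kN.
Block shear: A_gv = 650, A_nv = 410, A_nt = 120 mm²; R_n = min(0.6F_uA_nv, 0.6F_yA_gv) + U_bs·F_u·A_nt = 164.7 kN → 124 kN.
Bolt shear governs: 79.6 kN.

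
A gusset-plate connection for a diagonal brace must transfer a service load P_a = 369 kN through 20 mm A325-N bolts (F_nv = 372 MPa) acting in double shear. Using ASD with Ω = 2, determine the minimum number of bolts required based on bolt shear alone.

4 bolts

A_b = π·20²/4 = 314.2 mm².
Per-bolt allowable strength R_n/Ω = 372 × 314.2 × 2 / 1000 / 2 = 116.9 kN.
n ≥ 369 / 116.9 = 3.157 → use 4 bolts.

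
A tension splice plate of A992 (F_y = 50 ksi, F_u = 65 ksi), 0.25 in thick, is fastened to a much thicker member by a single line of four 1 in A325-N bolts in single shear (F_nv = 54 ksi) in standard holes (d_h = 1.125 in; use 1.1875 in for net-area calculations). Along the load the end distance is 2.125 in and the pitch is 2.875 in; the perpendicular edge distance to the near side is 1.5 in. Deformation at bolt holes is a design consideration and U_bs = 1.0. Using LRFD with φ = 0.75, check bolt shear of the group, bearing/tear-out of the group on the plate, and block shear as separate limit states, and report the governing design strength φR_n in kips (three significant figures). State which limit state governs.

59.3 kips (block shear governs)

Bolt shear: A_b = π·1²/4 = 0.7854 in²; R_n = 54 × 0.7854 × 4 × 1 = 169.6 kips → 0.75 × 169.6 = 127 kips.
Bearing: edge l_c = 1.562, r_n = 30.47 kips; interior l_c = 1.75, r_n = 34.12 kips; R_n = 30.47 + 3·34.12 = 132.8 kips → 99.6 kips.
Block shear: A_gv = 2.688, A_nv = 1.648, A_nt = 0.2266 in²; R_n = min(0.6F_uA_nv, 0.6F_yA_gv) + U_bs·F_u·A_nt = 79.02 kips → 59.3 kips.
Block shear governs: 59.3 kips.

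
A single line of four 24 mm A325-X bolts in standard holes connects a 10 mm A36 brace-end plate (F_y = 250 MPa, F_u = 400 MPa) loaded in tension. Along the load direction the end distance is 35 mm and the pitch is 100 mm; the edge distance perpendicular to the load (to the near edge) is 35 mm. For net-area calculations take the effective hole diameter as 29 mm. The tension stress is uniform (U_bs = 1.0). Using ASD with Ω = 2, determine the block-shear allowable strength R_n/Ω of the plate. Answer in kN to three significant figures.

Shear plane L_v = 35 + 3·100 = 335 mm; A_gv = 335 × 10 = 3350 mm².
A_nv = (335 − 3.5·29) × 10 = 2335 mm².
A_nt = (35 − 0.5·29) × 10 = 205 mm².
0.6 F_u A_nv = 560.4 kN; 0.6 F_y A_gv = 502.5 kN → shear yielding governs the shear term.
R_n = 502.5 + 1.0 × 400 × 205 / 1000 = 584.5 kN.
Allowable strength R_n/Ω = 584.5 / 2 = 292 kN.

292 kN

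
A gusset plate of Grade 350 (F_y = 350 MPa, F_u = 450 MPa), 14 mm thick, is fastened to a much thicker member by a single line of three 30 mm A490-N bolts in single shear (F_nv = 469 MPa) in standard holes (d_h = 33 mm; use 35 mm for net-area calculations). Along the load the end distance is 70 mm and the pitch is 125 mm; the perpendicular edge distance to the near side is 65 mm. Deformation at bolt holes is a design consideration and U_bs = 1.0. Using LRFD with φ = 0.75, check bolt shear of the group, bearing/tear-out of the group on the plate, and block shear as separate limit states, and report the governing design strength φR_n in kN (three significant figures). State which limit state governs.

746 kN (bolt shear governs)

Bolt shear: A_b = π·30²/4 = 706.9 mm²; R_n = 469 × 706.9 × 3 × 1 / 1000 = 994.5 kN → 0.75 × 994.5 = 746 kN.
Bearing: edge l_c = 53.5, r_n = 404.5 kN; interior l_c = 92, r_n = 453.6 kN; R_n = 404.5 + 2·453.6 = 1312 kN → 984 kN.
Block shear: A_gv = 4480, A_nv = 3255, A_nt = 665 mm²; R_n = min(0.6F_uA_nv, 0.6F_yA_gv) + U_bs·F_u·A_nt = 1178 kN → 884 kN.
Bolt shear governs: 746 kN.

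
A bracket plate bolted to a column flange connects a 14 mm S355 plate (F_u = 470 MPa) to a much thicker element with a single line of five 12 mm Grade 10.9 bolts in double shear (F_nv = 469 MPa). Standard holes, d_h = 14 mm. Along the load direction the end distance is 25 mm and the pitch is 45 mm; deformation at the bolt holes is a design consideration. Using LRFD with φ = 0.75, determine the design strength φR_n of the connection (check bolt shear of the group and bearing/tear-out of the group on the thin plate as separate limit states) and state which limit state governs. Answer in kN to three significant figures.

398 kN (bolt shear governs)

Bolt shear: A_b = π·12²/4 = 113.1 mm²; R_n = 469 × 113.1 × 5 × 2 / 1000 = 530.4 kN → 0.75 × 530.4 = 398 kN.
Bearing (1.2 l_c t F_u ≤ 2.4 d t F_u): upper limit = 2.4·12·14·470 / 1000 = 189.5 kN.
  Edge l_c = 25 − 14/2 = 18 → r_n = 142.1 kN; interior l_c = 45 − 14 = 31 → r_n = 189.5 kN.
  R_n,bearing = 1·142.1 + 4·189.5 = 900.1 kN → 0.75 × 900.1 = 675 kN.
Bolt shear governs: 398 kN.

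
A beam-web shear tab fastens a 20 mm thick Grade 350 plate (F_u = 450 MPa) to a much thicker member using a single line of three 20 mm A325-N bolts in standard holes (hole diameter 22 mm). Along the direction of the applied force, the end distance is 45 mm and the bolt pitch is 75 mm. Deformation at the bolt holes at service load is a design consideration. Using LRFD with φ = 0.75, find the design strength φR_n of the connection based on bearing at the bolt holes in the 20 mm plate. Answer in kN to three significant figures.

Per bolt r_n = 1.2 l_c t F_u ≤ 2.4 d t F_u; upper limit = 2.4 × 20 × 20 × 450 / 1000 = 432 kN.
Edge bolt: l_c = 45 − 22/2 = 34 mm → 1.2 × 34 × 20 × 450 / 1000 = 367.2 → r_n = 367.2 kN.
Interior bolts: l_c = 75 − 22 = 53 mm → 1.2 × 53 × 20 × 450 / 1000 = 572.4 → r_n = 432 kN.
R_n = 1 × 367.2 + 2 × 432 = 1231 kN.
Design strength φR_n = 0.75 × 1231 = 923 kN.

923 kN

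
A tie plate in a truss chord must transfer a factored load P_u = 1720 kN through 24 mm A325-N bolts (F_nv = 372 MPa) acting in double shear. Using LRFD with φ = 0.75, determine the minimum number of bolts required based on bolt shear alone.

7 bolts

A_b = π·24²/4 = 452.4 mm².
Per-bolt design strength φR_n = 0.75 × 372 × 452.4 × 2 / 1000 = 252.4 kN.
n ≥ 1720 / 252.4 = 6.814 → use 7 bolts.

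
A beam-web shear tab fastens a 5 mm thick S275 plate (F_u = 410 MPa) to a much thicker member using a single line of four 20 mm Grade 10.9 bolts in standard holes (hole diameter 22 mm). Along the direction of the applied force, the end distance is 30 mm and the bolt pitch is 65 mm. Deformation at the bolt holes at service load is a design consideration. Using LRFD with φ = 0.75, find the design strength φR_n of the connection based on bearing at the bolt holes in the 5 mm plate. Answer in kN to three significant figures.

256 kN

Per bolt r_n = 1.2 l_c t F_u ≤ 2.4 d t F_u; upper limit = 2.4 × 20 × 5 × 410 / 1000 = 98.4 kN.
Edge bolt: l_c = 30 − 22/2 = 19 mm → 1.2 × 19 × 5 × 410 / 1000 = 46.74 → r_n = 46.74 kN.
Interior bolts: l_c = 65 − 22 = 43 mm → 1.2 × 43 × 5 × 410 / 1000 = 105.8 → r_n = 98.4 kN.
R_n = 1 × 46.74 + 3 × 98.4 = 341.9 kN.
Design strength φR_n = 0.75 × 341.9 = 256 kN.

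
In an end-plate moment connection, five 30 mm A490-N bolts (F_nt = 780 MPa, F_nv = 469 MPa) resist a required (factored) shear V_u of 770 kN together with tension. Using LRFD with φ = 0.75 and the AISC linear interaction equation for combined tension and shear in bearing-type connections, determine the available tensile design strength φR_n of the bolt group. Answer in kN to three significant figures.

A_b = π·30²/4 = 706.9 mm²; f_rv = 770 × 1000 / (5 × 706.9) = 217.9 MPa.
F'_nt = 1.3 F_nt − (F_nt / φF_nv) f_rv = 1.3·780 − (780/(0.75·469))·217.9 = 530.9 MPa, capped at F_nt → F'_nt = 530.9 MPa.
R_n = F'_nt · A_b · n = 530.9 × 706.9 × 5 / 1000 = 1876 kN.
Design strength φR_n = 0.75 × 1876 = 1410 kN.

1410 kN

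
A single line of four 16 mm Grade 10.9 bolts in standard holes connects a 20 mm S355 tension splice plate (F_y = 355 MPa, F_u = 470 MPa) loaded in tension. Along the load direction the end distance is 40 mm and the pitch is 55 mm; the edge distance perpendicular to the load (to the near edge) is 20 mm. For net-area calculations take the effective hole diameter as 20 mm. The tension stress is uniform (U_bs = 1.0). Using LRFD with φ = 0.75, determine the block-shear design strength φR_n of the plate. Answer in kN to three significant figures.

Shear plane L_v = 40 + 3·55 = 205 mm; A_gv = 205 × 20 = 4100 mm².
A_nv = (205 − 3.5·20) × 20 = 2700 mm².
A_nt = (20 − 0.5·20) × 20 = 200 mm².
0.6 F_u A_nv = 761.4 kN; 0.6 F_y A_gv = 873.3 kN → shear rupture governs the shear term.
R_n = 761.4 + 1.0 × 470 × 200 / 1000 = 855.4 kN.
Design strength φR_n = 0.75 × 855.4 = 642 kN.

642 kN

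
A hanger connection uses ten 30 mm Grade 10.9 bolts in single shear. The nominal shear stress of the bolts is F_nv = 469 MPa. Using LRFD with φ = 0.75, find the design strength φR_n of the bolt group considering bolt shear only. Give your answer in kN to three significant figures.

2490 kN

A_b = π × 30² / 4 = 706.9 mm².
R_n = F_nv · A_b · n · n_s = 469 × 706.9 × 10 × 1 / 1000 = 3315 kN.
Design strength φR_n = 0.75 × 3315 = 2490 kN.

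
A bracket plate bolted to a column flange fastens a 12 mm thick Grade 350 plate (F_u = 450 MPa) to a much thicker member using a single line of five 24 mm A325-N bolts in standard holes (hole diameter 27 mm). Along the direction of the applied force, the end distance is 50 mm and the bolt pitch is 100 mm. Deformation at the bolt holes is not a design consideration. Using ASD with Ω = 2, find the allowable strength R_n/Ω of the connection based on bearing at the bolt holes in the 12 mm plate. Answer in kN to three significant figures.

925 kN

Per bolt r_n = 1.5 l_c t F_u ≤ 3.0 d t F_u; upper limit = 3.0 × 24 × 12 × 450 / 1000 = 388.8 kN.
Edge bolt: l_c = 50 − 27/2 = 36.5 mm → 1.5 × 36.5 × 12 × 450 / 1000 = 295.7 → r_n = 295.7 kN.
Interior bolts: l_c = 100 − 27 = 73 mm → 1.5 × 73 × 12 × 450 / 1000 = 591.3 → r_n = 388.8 kN.
R_n = 1 × 295.7 + 4 × 388.8 = 1851 kN.
Allowable strength R_n/Ω = 1851 / 2 = 925 kN.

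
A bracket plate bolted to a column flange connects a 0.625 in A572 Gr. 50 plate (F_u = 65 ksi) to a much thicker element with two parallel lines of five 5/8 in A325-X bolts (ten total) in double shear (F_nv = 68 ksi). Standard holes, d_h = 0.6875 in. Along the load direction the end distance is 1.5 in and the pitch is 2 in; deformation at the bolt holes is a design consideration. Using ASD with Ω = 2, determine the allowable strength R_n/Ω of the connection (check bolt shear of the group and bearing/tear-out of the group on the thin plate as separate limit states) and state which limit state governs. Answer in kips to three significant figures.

Bolt shear: A_b = π·0.625²/4 = 0.3068 in²; R_n = 68 × 0.3068 × 10 × 2 = 417.2 kips → 417.2 / 2 = 209 kips.
Bearing (1.2 l_c t F_u ≤ 2.4 d t F_u): upper limit = 2.4·0.625·0.625·65 = 60.94 kips.
  Edge l_c = 1.5 − 0.6875/2 = 1.156 → r_n = 56.37 kips; interior l_c = 2 − 0.6875 = 1.312 → r_n = 60.94 kips.
  R_n,bearing = 2·56.37 + 8·60.94 = 600.2 kips → 600.2 / 2 = 300 kips.
Bolt shear governs: 209 kips.

209 kips (bolt shear governs)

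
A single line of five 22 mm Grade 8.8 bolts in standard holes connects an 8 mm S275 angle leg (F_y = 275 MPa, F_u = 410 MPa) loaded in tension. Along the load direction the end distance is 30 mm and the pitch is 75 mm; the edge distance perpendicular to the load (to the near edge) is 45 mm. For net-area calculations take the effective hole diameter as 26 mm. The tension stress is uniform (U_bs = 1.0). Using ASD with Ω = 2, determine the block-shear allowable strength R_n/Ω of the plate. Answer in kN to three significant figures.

Shear plane L_v = 30 + 4·75 = 330 mm; A_gv = 330 × 8 = 2640 mm².
A_nv = (330 − 4.5·26) × 8 = 1704 mm².
A_nt = (45 − 0.5·26) × 8 = 256 mm².
0.6 F_u A_nv = 419.2 kN; 0.6 F_y A_gv = 435.6 kN → shear rupture governs the shear term.
R_n = 419.2 + 1.0 × 410 × 256 / 1000 = 524.1 kN.
Allowable strength R_n/Ω = 524.1 / 2 = 262 kN.

262 kN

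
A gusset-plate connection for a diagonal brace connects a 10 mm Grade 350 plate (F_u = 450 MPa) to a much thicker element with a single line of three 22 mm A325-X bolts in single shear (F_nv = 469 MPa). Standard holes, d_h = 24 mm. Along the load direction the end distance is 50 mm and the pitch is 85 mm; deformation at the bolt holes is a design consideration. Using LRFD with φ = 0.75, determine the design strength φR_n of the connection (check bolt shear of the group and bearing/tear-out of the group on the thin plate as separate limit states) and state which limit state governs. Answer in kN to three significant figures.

Bolt shear: A_b = π·22²/4 = 380.1 mm²; R_n = 469 × 380.1 × 3 × 1 / 1000 = 534.8 kN → 0.75 × 534.8 = 401 kN.
Bearing (1.2 l_c t F_u ≤ 2.4 d t F_u): upper limit = 2.4·22·10·450 / 1000 = 237.6 kN.
  Edge l_c = 50 − 24/2 = 38 → r_n = 205.2 kN; interior l_c = 85 − 24 = 61 → r_n = 237.6 kN.
  R_n,bearing = 1·205.2 + 2·237.6 = 680.4 kN → 0.75 × 680.4 = 510 kN.
Bolt shear governs: 401 kN.

401 kN (bolt shear governs)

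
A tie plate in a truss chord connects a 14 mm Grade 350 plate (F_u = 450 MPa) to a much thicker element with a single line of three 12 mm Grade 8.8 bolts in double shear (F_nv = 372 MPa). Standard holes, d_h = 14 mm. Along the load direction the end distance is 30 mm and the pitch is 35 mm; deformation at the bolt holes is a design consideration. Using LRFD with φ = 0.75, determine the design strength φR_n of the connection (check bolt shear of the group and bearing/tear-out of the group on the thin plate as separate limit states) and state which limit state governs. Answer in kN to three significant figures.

189 kN (bolt shear governs)

Bolt shear: A_b = π·12²/4 = 113.1 mm²; R_n = 372 × 113.1 × 3 × 2 / 1000 = 252.4 kN → 0.75 × 252.4 = 189 kN.
Bearing (1.2 l_c t F_u ≤ 2.4 d t F_u): upper limit = 2.4·12·14·450 / 1000 = 181.4 kN.
  Edge l_c = 30 − 14/2 = 23 → r_n = 173.9 kN; interior l_c = 35 − 14 = 21 → r_n = 158.8 kN.
  R_n,bearing = 1·173.9 + 2·158.8 = 491.4 kN → 0.75 × 491.4 = 369 kN.
Bolt shear governs: 189 kN.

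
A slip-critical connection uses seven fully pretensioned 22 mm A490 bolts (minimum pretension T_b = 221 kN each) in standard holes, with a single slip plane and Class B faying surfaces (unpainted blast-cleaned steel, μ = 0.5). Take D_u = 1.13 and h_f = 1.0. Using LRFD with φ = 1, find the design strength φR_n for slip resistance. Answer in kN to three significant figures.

874 kN

R_n = μ · D_u · h_f · T_b · n_s · n_b = 0.5 × 1.13 × 1.0 × 221 × 1 × 7 = 874.1 kN.
Design strength φR_n = 1 × 874.1 = 874 kN.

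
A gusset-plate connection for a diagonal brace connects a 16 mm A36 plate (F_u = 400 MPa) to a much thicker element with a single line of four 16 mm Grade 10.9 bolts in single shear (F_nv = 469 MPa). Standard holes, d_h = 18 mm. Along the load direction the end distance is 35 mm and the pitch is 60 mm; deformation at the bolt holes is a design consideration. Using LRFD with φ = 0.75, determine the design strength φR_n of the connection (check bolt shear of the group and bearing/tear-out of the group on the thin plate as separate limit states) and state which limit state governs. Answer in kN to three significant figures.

283 kN (bolt shear governs)

Bolt shear: A_b = π·16²/4 = 201.1 mm²; R_n = 469 × 201.1 × 4 × 1 / 1000 = 377.2 kN → 0.75 × 377.2 = 283 kN.
Bearing (1.2 l_c t F_u ≤ 2.4 d t F_u): upper limit = 2.4·16·16·400 / 1000 = 245.8 kN.
  Edge l_c = 35 − 18/2 = 26 → r_n = 199.7 kN; interior l_c = 60 − 18 = 42 → r_n = 245.8 kN.
  R_n,bearing = 1·199.7 + 3·245.8 = 937 kN → 0.75 × 937 = 703 kN.
Bolt shear governs: 283 kN.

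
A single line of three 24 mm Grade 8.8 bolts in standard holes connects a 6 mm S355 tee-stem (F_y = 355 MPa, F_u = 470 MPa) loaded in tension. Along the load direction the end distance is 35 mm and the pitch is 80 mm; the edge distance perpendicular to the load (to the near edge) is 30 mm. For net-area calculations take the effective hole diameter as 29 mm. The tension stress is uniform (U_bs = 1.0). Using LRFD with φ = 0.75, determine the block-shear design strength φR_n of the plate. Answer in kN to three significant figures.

Shear plane L_v = 35 + 2·80 = 195 mm; A_gv = 195 × 6 = 1170 mm².
A_nv = (195 − 2.5·29) × 6 = 735 mm².
A_nt = (30 − 0.5·29) × 6 = 93 mm².
0.6 F_u A_nv = 207.3 kN; 0.6 F_y A_gv = 249.2 kN → shear rupture governs the shear term.
R_n = 207.3 + 1.0 × 470 × 93 / 1000 = 251 kN.
Design strength φR_n = 0.75 × 251 = 188 kN.

188 kN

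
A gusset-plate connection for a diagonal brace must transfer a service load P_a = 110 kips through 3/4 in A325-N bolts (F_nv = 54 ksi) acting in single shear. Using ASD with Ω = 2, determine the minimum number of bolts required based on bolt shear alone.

A_b = π·0.75²/4 = 0.4418 in².
Per-bolt allowable strength R_n/Ω = 54 × 0.4418 × 1 / 2 = 11.93 kips.
n ≥ 110 / 11.93 = 9.222 → use 10 bolts.

10 bolts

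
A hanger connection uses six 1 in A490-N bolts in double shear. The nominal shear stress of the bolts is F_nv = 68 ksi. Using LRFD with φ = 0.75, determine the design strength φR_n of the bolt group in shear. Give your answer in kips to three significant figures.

A_b = π × 1² / 4 = 0.7854 in².
R_n = F_nv · A_b · n · n_s = 68 × 0.7854 × 6 × 2 = 640.9 kips.
Design strength φR_n = 0.75 × 640.9 = 481 kips.

481 kips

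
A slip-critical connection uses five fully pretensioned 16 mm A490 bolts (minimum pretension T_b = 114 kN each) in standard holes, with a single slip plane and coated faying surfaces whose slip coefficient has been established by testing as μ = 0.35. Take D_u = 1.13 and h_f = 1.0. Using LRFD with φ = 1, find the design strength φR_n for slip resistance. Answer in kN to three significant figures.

R_n = μ · D_u · h_f · T_b · n_s · n_b = 0.35 × 1.13 × 1.0 × 114 × 1 × 5 = 225.4 kN.
Design strength φR_n = 1 × 225.4 = 225 kN.

225 kN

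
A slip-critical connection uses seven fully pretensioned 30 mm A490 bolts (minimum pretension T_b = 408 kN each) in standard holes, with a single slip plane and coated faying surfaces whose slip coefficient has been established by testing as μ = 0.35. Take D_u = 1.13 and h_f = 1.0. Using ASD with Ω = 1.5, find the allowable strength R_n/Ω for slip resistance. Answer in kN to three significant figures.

753 kN

R_n = μ · D_u · h_f · T_b · n_s · n_b = 0.35 × 1.13 × 1.0 × 408 × 1 × 7 = 1130 kN.
Allowable strength R_n/Ω = 1130 / 1.5 = 753 kN.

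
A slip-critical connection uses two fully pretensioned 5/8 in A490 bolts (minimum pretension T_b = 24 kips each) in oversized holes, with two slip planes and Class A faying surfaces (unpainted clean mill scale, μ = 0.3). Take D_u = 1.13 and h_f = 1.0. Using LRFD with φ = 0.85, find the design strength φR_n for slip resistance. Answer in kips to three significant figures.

27.7 kips

R_n = μ · D_u · h_f · T_b · n_s · n_b = 0.3 × 1.13 × 1.0 × 24 × 2 × 2 = 32.54 kips.
Design strength φR_n = 0.85 × 32.54 = 27.7 kips.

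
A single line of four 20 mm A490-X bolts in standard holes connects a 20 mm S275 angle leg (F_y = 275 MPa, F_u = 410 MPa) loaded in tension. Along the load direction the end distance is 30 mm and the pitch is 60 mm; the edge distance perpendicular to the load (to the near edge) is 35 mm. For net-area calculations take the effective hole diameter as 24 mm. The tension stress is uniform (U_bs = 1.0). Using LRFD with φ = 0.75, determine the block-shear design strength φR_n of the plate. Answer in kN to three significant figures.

Shear plane L_v = 30 + 3·60 = 210 mm; A_gv = 210 × 20 = 4200 mm².
A_nv = (210 − 3.5·24) × 20 = 2520 mm².
A_nt = (35 − 0.5·24) × 20 = 460 mm².
0.6 F_u A_nv = 619.9 kN; 0.6 F_y A_gv = 693 kN → shear rupture governs the shear term.
R_n = 619.9 + 1.0 × 410 × 460 / 1000 = 808.5 kN.
Design strength φR_n = 0.75 × 808.5 = 606 kN.

606 kN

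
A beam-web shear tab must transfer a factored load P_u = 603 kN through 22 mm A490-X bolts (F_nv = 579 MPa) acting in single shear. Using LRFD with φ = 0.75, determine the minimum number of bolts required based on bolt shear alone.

4 bolts

A_b = π·22²/4 = 380.1 mm².
Per-bolt design strength φR_n = 0.75 × 579 × 380.1 × 1 / 1000 = 165.1 kN.
n ≥ 603 / 165.1 = 3.653 → use 4 bolts.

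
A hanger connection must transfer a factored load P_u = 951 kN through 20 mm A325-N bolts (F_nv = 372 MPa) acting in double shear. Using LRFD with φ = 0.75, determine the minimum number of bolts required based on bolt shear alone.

6 bolts

A_b = π·20²/4 = 314.2 mm².
Per-bolt design strength φR_n = 0.75 × 372 × 314.2 × 2 / 1000 = 175.3 kN.
n ≥ 951 / 175.3 = 5.425 → use 6 bolts.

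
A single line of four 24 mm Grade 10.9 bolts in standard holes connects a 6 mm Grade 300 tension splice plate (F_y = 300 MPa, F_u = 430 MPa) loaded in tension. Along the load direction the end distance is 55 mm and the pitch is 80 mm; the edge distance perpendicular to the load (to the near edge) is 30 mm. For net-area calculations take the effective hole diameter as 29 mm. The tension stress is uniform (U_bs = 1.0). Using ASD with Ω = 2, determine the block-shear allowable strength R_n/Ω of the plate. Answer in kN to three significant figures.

170 kN

Shear plane L_v = 55 + 3·80 = 295 mm; A_gv = 295 × 6 = 1770 mm².
A_nv = (295 − 3.5·29) × 6 = 1161 mm².
A_nt = (30 − 0.5·29) × 6 = 93 mm².
0.6 F_u A_nv = 299.5 kN; 0.6 F_y A_gv = 318.6 kN → shear rupture governs the shear term.
R_n = 299.5 + 1.0 × 430 × 93 / 1000 = 339.5 kN.
Allowable strength R_n/Ω = 339.5 / 2 = 170 kN.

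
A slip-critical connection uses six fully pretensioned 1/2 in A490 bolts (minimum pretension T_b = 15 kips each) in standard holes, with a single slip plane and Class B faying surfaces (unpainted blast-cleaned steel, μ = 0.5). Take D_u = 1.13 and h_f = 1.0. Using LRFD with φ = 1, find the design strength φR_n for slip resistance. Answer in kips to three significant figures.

50.8 kips

R_n = μ · D_u · h_f · T_b · n_s · n_b = 0.5 × 1.13 × 1.0 × 15 × 1 × 6 = 50.85 kips.
Design strength φR_n = 1 × 50.85 = 50.8 kips.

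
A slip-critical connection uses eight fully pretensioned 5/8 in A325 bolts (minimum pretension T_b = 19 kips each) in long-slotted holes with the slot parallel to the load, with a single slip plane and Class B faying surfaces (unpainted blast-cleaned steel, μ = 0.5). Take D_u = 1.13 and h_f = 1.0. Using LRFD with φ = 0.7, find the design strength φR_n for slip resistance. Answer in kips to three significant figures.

R_n = μ · D_u · h_f · T_b · n_s · n_b = 0.5 × 1.13 × 1.0 × 19 × 1 × 8 = 85.88 kips.
Design strength φR_n = 0.7 × 85.88 = 60.1 kips.

60.1 kips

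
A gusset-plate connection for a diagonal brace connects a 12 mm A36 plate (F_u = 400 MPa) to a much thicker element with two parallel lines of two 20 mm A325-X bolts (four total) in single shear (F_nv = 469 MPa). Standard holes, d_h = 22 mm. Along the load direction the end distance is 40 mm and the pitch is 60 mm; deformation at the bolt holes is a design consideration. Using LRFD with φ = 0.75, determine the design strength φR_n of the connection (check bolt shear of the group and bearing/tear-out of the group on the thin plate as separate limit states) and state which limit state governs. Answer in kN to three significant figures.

442 kN (bolt shear governs)

Bolt shear: A_b = π·20²/4 = 314.2 mm²; R_n = 469 × 314.2 × 4 × 1 / 1000 = 589.4 kN → 0.75 × 589.4 = 442 kN.
Bearing (1.2 l_c t F_u ≤ 2.4 d t F_u): upper limit = 2.4·20·12·400 / 1000 = 230.4 kN.
  Edge l_c = 40 − 22/2 = 29 → r_n = 167 kN; interior l_c = 60 − 22 = 38 → r_n = 218.9 kN.
  R_n,bearing = 2·167 + 2·218.9 = 771.8 kN → 0.75 × 771.8 = 579 kN.
Bolt shear governs: 442 kN.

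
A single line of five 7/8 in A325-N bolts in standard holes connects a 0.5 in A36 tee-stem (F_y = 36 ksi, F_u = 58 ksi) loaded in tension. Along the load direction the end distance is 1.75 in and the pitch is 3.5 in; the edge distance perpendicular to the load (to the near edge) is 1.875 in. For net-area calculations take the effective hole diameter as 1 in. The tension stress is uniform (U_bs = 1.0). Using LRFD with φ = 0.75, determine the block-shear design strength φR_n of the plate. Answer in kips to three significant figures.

Shear plane L_v = 1.75 + 4·3.5 = 15.75 in; A_gv = 15.75 × 0.5 = 7.875 in².
A_nv = (15.75 − 4.5·1) × 0.5 = 5.625 in².
A_nt = (1.875 − 0.5·1) × 0.5 = 0.6875 in².
0.6 F_u A_nv = 195.7 kips; 0.6 F_y A_gv = 170.1 kips → shear yielding governs the shear term.
R_n = 170.1 + 1.0 × 58 × 0.6875 = 210 kips.
Design strength φR_n = 0.75 × 210 = 157 kips.

157 kips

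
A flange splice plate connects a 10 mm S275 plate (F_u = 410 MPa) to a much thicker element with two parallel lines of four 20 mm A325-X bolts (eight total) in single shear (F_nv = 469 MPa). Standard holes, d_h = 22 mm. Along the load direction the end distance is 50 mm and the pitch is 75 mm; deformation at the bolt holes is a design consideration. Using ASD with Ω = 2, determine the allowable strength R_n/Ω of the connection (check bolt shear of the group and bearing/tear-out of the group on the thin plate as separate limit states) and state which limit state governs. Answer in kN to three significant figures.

589 kN (bolt shear governs)

Bolt shear: A_b = π·20²/4 = 314.2 mm²; R_n = 469 × 314.2 × 8 × 1 / 1000 = 1179 kN → 1179 / 2 = 589 kN.
Bearing (1.2 l_c t F_u ≤ 2.4 d t F_u): upper limit = 2.4·20·10·410 / 1000 = 196.8 kN.
  Edge l_c = 50 − 22/2 = 39 → r_n = 191.9 kN; interior l_c = 75 − 22 = 53 → r_n = 196.8 kN.
  R_n,bearing = 2·191.9 + 6·196.8 = 1565 kN → 1565 / 2 = 782 kN.
Bolt shear governs: 589 kN.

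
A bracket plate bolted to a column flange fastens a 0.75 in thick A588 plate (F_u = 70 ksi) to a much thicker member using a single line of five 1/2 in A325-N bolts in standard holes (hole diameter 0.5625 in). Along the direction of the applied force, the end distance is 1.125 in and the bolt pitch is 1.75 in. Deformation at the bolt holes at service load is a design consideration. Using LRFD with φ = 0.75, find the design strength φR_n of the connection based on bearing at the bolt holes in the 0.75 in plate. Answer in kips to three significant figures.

Per bolt r_n = 1.2 l_c t F_u ≤ 2.4 d t F_u; upper limit = 2.4 × 0.5 × 0.75 × 70 = 63 kips.
Edge bolt: l_c = 1.125 − 0.5625/2 = 0.8438 in → 1.2 × 0.8438 × 0.75 × 70 = 53.16 → r_n = 53.16 kips.
Interior bolts: l_c = 1.75 − 0.5625 = 1.188 in → 1.2 × 1.188 × 0.75 × 70 = 74.81 → r_n = 63 kips.
R_n = 1 × 53.16 + 4 × 63 = 305.2 kips.
Design strength φR_n = 0.75 × 305.2 = 229 kips.

229 kips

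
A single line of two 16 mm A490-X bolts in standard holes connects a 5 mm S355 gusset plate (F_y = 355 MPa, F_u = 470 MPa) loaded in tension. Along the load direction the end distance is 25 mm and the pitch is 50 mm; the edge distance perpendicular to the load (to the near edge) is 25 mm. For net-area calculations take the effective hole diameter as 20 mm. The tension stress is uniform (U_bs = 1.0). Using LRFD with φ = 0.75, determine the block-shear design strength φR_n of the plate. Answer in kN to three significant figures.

Shear plane L_v = 25 + 1·50 = 75 mm; A_gv = 75 × 5 = 375 mm².
A_nv = (75 − 1.5·20) × 5 = 225 mm².
A_nt = (25 − 0.5·20) × 5 = 75 mm².
0.6 F_u A_nv = 63.45 kN; 0.6 F_y A_gv = 79.88 kN → shear rupture governs the shear term.
R_n = 63.45 + 1.0 × 470 × 75 / 1000 = 98.7 kN.
Design strength φR_n = 0.75 × 98.7 = 74 kN.

74 kN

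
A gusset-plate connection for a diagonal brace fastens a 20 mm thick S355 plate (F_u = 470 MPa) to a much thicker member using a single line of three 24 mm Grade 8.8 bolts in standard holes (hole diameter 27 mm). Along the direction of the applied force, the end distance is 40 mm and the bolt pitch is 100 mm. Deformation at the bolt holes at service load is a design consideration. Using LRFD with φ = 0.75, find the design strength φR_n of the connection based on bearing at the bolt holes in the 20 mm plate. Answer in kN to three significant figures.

1040 kN

Per bolt r_n = 1.2 l_c t F_u ≤ 2.4 d t F_u; upper limit = 2.4 × 24 × 20 × 470 / 1000 = 541.4 kN.
Edge bolt: l_c = 40 − 27/2 = 26.5 mm → 1.2 × 26.5 × 20 × 470 / 1000 = 298.9 → r_n = 298.9 kN.
Interior bolts: l_c = 100 − 27 = 73 mm → 1.2 × 73 × 20 × 470 / 1000 = 823.4 → r_n = 541.4 kN.
R_n = 1 × 298.9 + 2 × 541.4 = 1382 kN.
Design strength φR_n = 0.75 × 1382 = 1040 kN.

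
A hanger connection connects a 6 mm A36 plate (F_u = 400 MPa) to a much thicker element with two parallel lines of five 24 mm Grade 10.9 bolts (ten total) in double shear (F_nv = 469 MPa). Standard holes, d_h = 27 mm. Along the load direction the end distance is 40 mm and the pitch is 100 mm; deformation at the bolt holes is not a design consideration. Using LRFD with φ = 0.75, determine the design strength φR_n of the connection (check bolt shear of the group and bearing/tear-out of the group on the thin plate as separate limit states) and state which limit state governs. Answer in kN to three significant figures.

1180 kN (bearing governs)

Bolt shear: A_b = π·24²/4 = 452.4 mm²; R_n = 469 × 452.4 × 10 × 2 / 1000 = 4243 kN → 0.75 × 4243 = 3180 kN.
Bearing (1.5 l_c t F_u ≤ 3.0 d t F_u): upper limit = 3.0·24·6·400 / 1000 = 172.8 kN.
  Edge l_c = 40 − 27/2 = 26.5 → r_n = 95.4 kN; interior l_c = 100 − 27 = 73 → r_n = 172.8 kN.
  R_n,bearing = 2·95.4 + 8·172.8 = 1573 kN → 0.75 × 1573 = 1180 kN.
Bearing governs: 1180 kN.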